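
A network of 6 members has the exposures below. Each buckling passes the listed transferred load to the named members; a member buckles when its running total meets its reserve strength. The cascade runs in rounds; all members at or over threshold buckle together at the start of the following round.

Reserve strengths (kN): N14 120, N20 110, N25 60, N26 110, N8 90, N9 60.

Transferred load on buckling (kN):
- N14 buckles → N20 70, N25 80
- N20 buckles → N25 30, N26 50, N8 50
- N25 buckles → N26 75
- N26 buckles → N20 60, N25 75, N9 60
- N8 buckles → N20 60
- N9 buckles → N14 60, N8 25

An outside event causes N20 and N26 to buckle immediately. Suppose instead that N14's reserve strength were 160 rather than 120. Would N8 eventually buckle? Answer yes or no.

no

With N14's reserve strength at 160:
Round 1 — N20, N26 buckle (initial).
  N25: +30+75 → 105 ≥ 60
  N8: +50 → 50 < 90
  N9: +60 → 60 ≥ 60
Round 2 — N25, N9 buckle.
  N14: +60 → 60 < 160
  N8: +25 → 75 < 90
No further bucklings.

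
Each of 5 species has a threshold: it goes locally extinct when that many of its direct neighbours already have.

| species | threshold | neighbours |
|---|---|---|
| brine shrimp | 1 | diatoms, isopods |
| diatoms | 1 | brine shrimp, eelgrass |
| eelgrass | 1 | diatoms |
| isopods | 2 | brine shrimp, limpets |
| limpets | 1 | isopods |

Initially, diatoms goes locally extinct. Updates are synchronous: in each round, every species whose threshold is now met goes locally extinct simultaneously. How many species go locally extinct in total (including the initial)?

3

Round 1 — diatoms goes locally extinct (initial).
Round 2 — checking thresholds:
  brine shrimp: 1 of 2 neighbours ≥ 1, goes locally extinct.
  eelgrass: 1 of 1 neighbours ≥ 1, goes locally extinct.
Round 3 — no new extinctions; cascade stops.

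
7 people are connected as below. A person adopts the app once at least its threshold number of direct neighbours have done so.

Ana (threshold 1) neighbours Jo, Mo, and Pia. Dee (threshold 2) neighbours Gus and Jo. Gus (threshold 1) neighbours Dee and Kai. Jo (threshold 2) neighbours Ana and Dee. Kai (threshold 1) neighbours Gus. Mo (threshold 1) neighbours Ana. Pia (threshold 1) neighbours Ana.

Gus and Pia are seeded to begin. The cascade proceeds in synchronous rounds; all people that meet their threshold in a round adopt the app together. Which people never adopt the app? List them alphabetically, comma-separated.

Round 1 — Gus, Pia adopt the app (initial).
Round 2 — checking thresholds:
  Ana: 1 of 3 neighbours ≥ 1, adopts the app.
  Dee: 1 of 2 neighbours < 2, holds.
  Kai: 1 of 1 neighbours ≥ 1, adopts the app.
Round 3 — checking thresholds:
  Dee: 1 of 2 neighbours < 2, holds.
  Jo: 1 of 2 neighbours < 2, holds.
  Mo: 1 of 1 neighbours ≥ 1, adopts the app.
Round 4 — no new adoptions; cascade stops.

Dee, Jo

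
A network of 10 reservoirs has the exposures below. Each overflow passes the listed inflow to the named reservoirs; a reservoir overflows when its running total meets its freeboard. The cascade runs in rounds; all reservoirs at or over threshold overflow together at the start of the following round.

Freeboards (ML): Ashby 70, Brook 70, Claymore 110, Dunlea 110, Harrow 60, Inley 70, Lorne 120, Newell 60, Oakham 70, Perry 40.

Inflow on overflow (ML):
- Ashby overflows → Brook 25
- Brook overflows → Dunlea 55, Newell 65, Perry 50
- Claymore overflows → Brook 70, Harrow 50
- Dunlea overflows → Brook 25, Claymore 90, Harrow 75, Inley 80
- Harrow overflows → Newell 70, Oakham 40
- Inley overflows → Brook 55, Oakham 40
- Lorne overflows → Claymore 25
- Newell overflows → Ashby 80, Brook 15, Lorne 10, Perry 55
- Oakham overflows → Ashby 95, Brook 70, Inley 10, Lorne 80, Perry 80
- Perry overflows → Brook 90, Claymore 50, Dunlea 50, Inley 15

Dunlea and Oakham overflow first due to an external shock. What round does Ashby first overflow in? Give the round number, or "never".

Round 1 — Dunlea, Oakham overflow (initial).
  Ashby: +95 → 95 ≥ 70
  Brook: +25+70 → 95 ≥ 70
  Claymore: +90 → 90 < 110
  Harrow: +75 → 75 ≥ 60
  Inley: +80+10 → 90 ≥ 70
  Lorne: +80 → 80 < 120
  Perry: +80 → 80 ≥ 40
Round 2 — Ashby, Brook, Harrow, Inley, Perry overflow.
  Claymore: +50 → 140 ≥ 110
  Newell: +65+70 → 135 ≥ 60
Round 3 — Claymore, Newell overflow.
  Lorne: +10 → 90 < 120
No further overflows.

2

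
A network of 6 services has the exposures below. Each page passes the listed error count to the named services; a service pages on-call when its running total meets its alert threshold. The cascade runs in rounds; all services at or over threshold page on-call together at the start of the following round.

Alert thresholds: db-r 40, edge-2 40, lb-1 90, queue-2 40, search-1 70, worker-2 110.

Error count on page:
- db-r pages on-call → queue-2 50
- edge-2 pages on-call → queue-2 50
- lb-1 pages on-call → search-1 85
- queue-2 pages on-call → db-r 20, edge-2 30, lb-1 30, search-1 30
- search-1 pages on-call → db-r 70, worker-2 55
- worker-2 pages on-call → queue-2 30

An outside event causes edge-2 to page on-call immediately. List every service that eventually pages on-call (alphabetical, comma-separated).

edge-2, queue-2

Round 1 — edge-2 pages on-call (initial).
  queue-2: +50 → 50 ≥ 40
Round 2 — queue-2 pages on-call.
  db-r: +20 → 20 < 40
  lb-1: +30 → 30 < 90
  search-1: +30 → 30 < 70
No further pages.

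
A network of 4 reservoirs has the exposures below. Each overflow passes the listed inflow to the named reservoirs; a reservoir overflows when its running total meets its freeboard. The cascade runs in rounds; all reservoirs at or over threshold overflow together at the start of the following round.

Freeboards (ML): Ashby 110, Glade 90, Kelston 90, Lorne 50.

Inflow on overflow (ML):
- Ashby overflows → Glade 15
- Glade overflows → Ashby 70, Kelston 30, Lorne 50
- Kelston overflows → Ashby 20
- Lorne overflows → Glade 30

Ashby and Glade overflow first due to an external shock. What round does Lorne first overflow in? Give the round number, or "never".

2

Round 1 — Ashby, Glade overflow (initial).
  Kelston: +30 → 30 < 90
  Lorne: +50 → 50 ≥ 50
Round 2 — Lorne overflows.
No further overflows.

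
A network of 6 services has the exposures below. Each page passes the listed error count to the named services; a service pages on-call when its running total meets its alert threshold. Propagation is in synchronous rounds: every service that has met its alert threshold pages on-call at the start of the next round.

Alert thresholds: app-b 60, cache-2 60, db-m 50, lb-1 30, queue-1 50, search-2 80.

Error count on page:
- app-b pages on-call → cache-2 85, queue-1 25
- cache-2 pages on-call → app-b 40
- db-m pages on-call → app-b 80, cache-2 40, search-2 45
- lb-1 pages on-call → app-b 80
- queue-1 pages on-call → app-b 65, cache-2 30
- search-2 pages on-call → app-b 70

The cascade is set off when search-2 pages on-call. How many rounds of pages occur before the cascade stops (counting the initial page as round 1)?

Round 1 — search-2 pages on-call (initial).
  app-b: +70 → 70 ≥ 60
Round 2 — app-b pages on-call.
  cache-2: +85 → 85 ≥ 60
  queue-1: +25 → 25 < 50
Round 3 — cache-2 pages on-call.
No further pages.

3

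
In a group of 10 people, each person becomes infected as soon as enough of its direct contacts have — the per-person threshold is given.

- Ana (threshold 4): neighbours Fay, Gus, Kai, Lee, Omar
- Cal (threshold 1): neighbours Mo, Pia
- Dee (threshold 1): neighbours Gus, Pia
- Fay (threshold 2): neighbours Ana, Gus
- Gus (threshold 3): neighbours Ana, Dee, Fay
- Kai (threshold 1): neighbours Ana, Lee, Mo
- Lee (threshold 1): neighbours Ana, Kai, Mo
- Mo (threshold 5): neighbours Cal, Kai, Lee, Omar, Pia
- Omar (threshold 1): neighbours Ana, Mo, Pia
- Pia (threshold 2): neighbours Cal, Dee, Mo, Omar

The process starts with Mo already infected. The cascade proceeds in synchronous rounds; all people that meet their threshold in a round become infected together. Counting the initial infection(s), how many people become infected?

7

Round 1 — Mo becomes infected (initial).
Round 2 — checking thresholds:
  Cal: 1 of 2 neighbours ≥ 1, becomes infected.
  Kai: 1 of 3 neighbours ≥ 1, becomes infected.
  Lee: 1 of 3 neighbours ≥ 1, becomes infected.
  Omar: 1 of 3 neighbours ≥ 1, becomes infected.
  Pia: 1 of 4 neighbours < 2, below threshold.
Round 3 — checking thresholds:
  Ana: 3 of 5 neighbours < 4, below threshold.
  Pia: 3 of 4 neighbours ≥ 2, becomes infected.
Round 4 — checking thresholds:
  Ana: 3 of 5 neighbours < 4, below threshold.
  Dee: 1 of 2 neighbours ≥ 1, becomes infected.
Round 5 — no new infections; cascade stops.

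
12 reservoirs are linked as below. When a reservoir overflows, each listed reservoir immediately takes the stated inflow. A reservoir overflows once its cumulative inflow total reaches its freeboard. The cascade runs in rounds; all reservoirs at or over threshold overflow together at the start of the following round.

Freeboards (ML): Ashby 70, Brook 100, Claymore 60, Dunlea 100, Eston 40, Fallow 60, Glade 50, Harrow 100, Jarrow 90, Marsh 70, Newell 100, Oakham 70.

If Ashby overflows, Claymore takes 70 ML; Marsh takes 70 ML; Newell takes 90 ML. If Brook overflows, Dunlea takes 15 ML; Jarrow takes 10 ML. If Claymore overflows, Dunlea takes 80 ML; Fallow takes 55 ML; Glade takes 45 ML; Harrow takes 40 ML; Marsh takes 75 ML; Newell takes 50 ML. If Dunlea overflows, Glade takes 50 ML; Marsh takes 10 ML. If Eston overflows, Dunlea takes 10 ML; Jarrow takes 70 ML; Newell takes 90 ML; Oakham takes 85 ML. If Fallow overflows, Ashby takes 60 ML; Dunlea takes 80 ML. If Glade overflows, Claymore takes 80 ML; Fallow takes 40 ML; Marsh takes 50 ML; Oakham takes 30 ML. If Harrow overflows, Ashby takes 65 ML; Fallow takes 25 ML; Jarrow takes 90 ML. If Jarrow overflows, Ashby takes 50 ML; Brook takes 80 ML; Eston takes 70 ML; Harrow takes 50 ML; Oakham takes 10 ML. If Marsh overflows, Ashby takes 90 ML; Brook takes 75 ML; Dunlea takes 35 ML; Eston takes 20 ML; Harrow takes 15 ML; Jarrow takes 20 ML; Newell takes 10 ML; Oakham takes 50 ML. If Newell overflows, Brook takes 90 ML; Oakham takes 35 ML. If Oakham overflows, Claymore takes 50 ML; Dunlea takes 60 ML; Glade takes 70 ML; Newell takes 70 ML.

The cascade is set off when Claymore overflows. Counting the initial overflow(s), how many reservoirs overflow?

9

Round 1 — Claymore overflows (initial).
  Dunlea: +80 → 80 < 100
  Fallow: +55 → 55 < 60
  Glade: +45 → 45 < 50
  Harrow: +40 → 40 < 100
  Marsh: +75 → 75 ≥ 70
  Newell: +50 → 50 < 100
Round 2 — Marsh overflows.
  Ashby: +90 → 90 ≥ 70
  Brook: +75 → 75 < 100
  Dunlea: +35 → 115 ≥ 100
  Eston: +20 → 20 < 40
  Harrow: +15 → 55 < 100
  Jarrow: +20 → 20 < 90
  Newell: +10 → 60 < 100
  Oakham: +50 → 50 < 70
Round 3 — Ashby, Dunlea overflow.
  Glade: +50 → 95 ≥ 50
  Newell: +90 → 150 ≥ 100
Round 4 — Glade, Newell overflow.
  Brook: +90 → 165 ≥ 100
  Fallow: +40 → 95 ≥ 60
  Oakham: +30+35 → 115 ≥ 70
Round 5 — Brook, Fallow, Oakham overflow.
  Jarrow: +10 → 30 < 90
No further overflows.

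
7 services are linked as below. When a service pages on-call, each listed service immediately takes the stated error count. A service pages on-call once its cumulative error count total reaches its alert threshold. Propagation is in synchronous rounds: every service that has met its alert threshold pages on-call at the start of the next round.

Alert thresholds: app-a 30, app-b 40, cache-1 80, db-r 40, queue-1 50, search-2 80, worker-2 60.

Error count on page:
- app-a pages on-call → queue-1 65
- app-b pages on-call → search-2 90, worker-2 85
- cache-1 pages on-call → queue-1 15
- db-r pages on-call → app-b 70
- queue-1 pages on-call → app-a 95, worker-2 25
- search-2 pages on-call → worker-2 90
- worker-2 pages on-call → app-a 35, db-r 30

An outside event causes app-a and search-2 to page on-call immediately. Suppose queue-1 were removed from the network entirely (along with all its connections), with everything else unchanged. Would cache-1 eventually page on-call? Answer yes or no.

With queue-1 removed:
Round 1 — app-a, search-2 page on-call (initial).
  worker-2: +90 → 90 ≥ 60
Round 2 — worker-2 pages on-call.
  db-r: +30 → 30 < 40
No further pages.

no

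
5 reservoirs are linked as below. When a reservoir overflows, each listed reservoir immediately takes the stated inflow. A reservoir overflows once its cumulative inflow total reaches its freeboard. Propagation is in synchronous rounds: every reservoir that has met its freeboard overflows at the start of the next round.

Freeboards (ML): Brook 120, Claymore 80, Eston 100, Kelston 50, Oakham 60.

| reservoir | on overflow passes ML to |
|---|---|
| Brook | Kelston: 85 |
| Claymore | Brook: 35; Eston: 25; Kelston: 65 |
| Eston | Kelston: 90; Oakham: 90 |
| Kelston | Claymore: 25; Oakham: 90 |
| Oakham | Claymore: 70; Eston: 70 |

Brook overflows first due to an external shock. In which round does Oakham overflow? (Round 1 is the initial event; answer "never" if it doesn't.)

Round 1 — Brook overflows (initial).
  Kelston: +85 → 85 ≥ 50
Round 2 — Kelston overflows.
  Claymore: +25 → 25 < 80
  Oakham: +90 → 90 ≥ 60
Round 3 — Oakham overflows.
  Claymore: +70 → 95 ≥ 80
  Eston: +70 → 70 < 100
Round 4 — Claymore overflows.
  Eston: +25 → 95 < 100
No further overflows.

3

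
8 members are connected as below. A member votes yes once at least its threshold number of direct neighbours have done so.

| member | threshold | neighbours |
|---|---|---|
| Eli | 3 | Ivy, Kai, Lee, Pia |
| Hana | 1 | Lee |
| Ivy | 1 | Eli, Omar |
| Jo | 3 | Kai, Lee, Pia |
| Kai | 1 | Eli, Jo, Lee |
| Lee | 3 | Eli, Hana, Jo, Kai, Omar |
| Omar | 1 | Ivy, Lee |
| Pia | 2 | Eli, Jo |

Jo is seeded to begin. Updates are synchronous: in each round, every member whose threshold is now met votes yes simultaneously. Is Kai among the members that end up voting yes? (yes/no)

Round 1 — Jo votes yes (initial).
Round 2 — checking thresholds:
  Kai: 1 of 3 neighbours ≥ 1, votes yes.
  Lee: 1 of 5 neighbours < 3, not yet.
  Pia: 1 of 2 neighbours < 2, not yet.
Round 3 — no new yes votes; cascade stops.

yes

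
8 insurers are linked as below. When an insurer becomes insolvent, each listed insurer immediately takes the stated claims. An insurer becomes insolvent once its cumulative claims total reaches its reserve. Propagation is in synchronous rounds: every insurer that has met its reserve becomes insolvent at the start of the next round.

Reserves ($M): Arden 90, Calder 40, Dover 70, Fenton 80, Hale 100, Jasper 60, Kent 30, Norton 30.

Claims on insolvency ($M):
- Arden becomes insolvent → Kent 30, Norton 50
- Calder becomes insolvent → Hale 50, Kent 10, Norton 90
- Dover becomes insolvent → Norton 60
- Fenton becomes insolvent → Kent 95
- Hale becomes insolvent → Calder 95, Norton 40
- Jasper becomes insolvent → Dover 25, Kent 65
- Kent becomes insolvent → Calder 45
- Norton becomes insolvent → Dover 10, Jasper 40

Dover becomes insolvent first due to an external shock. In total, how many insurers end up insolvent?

2

Round 1 — Dover becomes insolvent (initial).
  Norton: +60 → 60 ≥ 30
Round 2 — Norton becomes insolvent.
  Jasper: +40 → 40 < 60
No further insolvencies.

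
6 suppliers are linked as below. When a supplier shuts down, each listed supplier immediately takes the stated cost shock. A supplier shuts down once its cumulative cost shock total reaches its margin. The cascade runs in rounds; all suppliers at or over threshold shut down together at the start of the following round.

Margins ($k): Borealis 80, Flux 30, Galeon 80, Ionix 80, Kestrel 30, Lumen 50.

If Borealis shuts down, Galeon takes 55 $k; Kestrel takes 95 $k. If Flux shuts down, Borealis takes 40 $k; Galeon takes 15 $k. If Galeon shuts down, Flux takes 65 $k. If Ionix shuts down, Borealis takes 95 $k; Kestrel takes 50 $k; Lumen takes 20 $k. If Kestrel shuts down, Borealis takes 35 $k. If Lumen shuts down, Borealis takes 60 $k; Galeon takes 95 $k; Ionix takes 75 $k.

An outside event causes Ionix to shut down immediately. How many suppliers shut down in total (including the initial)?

3

Round 1 — Ionix shuts down (initial).
  Borealis: +95 → 95 ≥ 80
  Kestrel: +50 → 50 ≥ 30
  Lumen: +20 → 20 < 50
Round 2 — Borealis, Kestrel shut down.
  Galeon: +55 → 55 < 80
No further shutdowns.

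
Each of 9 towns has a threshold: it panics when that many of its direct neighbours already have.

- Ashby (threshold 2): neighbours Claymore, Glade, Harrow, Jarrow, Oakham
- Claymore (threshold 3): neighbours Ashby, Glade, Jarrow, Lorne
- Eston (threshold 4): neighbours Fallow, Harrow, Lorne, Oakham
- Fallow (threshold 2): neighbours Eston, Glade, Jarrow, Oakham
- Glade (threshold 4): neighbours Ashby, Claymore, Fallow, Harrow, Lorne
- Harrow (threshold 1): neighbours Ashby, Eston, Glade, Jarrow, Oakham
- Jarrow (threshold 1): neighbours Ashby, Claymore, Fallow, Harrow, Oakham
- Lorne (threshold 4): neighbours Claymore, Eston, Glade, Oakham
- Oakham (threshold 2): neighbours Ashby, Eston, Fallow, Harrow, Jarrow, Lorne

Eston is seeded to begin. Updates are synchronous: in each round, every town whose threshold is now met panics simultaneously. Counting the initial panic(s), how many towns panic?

Round 1 — Eston panics (initial).
Round 2 — checking thresholds:
  Fallow: 1 of 4 neighbours < 2, not yet.
  Harrow: 1 of 5 neighbours ≥ 1, panics.
  Lorne: 1 of 4 neighbours < 4, not yet.
  Oakham: 1 of 6 neighbours < 2, not yet.
Round 3 — checking thresholds:
  Ashby: 1 of 5 neighbours < 2, not yet.
  Fallow: 1 of 4 neighbours < 2, not yet.
  Glade: 1 of 5 neighbours < 4, not yet.
  Jarrow: 1 of 5 neighbours ≥ 1, panics.
  Lorne: 1 of 4 neighbours < 4, not yet.
  Oakham: 2 of 6 neighbours ≥ 2, panics.
Round 4 — checking thresholds:
  Ashby: 3 of 5 neighbours ≥ 2, panics.
  Claymore: 1 of 4 neighbours < 3, not yet.
  Fallow: 3 of 4 neighbours ≥ 2, panics.
  Glade: 1 of 5 neighbours < 4, not yet.
  Lorne: 2 of 4 neighbours < 4, not yet.
Round 5 — no new panics; cascade stops.

6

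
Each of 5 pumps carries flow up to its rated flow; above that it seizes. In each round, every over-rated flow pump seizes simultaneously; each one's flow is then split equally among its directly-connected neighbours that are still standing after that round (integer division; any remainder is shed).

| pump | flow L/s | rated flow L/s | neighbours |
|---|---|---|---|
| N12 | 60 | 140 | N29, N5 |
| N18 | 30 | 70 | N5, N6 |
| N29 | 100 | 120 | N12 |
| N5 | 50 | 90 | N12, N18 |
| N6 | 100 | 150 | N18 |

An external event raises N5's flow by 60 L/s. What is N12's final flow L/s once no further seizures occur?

Round 1 — N5 at 110 > 90. N5 seizes.
  N5 sheds 110 L/s to N12, N18: 55 each.
    N12: 60+55 = 115 ≤ 140
    N18: 30+55 = 85 > 70
Round 2 — N18 seizes.
  N18 sheds 85 L/s to N6: 85 each.
    N6: 100+85 = 185 > 150
Round 3 — N6 seizes.
  N6 sheds 185 L/s: no online neighbours, lost.
No further seizures.

115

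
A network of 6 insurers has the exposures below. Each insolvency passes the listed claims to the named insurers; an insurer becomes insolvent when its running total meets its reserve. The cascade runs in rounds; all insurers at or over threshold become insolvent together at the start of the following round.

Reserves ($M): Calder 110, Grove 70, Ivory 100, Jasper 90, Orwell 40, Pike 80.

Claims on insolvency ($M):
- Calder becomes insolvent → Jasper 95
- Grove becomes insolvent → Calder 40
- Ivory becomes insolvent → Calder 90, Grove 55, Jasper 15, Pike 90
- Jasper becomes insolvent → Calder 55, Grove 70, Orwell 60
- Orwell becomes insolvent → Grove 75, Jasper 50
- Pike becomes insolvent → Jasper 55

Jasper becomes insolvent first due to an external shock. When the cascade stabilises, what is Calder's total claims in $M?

Round 1 — Jasper becomes insolvent (initial).
  Calder: +55 → 55 < 110
  Grove: +70 → 70 ≥ 70
  Orwell: +60 → 60 ≥ 40
Round 2 — Grove, Orwell become insolvent.
  Calder: +40 → 95 < 110
No further insolvencies.

95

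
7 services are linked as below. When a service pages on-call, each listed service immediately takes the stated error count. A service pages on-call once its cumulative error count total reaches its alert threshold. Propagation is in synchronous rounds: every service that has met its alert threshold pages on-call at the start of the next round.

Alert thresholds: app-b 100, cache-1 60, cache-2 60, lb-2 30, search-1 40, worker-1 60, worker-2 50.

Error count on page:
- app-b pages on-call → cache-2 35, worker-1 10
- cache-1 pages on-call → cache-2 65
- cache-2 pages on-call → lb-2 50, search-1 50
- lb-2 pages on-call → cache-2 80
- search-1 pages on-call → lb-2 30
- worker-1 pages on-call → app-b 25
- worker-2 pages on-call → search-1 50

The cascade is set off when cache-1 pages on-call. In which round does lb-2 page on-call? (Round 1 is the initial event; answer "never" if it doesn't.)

Round 1 — cache-1 pages on-call (initial).
  cache-2: +65 → 65 ≥ 60
Round 2 — cache-2 pages on-call.
  lb-2: +50 → 50 ≥ 30
  search-1: +50 → 50 ≥ 40
Round 3 — lb-2, search-1 page on-call.
No further pages.

3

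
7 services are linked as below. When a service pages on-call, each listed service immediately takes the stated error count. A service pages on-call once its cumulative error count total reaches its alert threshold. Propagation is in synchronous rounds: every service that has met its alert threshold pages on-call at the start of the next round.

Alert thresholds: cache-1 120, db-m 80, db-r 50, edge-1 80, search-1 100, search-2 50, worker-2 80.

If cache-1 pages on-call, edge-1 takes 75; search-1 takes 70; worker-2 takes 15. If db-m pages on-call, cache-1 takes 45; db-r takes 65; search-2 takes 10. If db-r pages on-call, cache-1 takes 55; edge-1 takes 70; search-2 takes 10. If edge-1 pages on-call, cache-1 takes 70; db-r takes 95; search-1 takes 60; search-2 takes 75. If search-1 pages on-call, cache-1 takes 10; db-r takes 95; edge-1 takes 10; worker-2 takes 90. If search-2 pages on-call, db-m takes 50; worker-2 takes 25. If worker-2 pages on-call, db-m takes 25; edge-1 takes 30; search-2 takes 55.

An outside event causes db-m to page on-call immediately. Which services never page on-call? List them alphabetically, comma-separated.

Round 1 — db-m pages on-call (initial).
  cache-1: +45 → 45 < 120
  db-r: +65 → 65 ≥ 50
  search-2: +10 → 10 < 50
Round 2 — db-r pages on-call.
  cache-1: +55 → 100 < 120
  edge-1: +70 → 70 < 80
  search-2: +10 → 20 < 50
No further pages.

cache-1, edge-1, search-1, search-2, worker-2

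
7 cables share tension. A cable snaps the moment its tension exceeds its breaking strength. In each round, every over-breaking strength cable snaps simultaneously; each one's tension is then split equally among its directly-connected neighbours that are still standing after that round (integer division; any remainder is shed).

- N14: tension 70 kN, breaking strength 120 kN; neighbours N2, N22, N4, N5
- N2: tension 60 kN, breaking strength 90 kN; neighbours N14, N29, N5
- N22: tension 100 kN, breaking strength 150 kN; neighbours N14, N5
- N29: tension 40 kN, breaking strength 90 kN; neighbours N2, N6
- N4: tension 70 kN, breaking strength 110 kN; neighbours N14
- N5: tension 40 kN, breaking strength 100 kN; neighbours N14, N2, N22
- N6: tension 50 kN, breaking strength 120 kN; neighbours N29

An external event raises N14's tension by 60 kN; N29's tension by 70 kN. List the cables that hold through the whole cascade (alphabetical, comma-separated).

N4, N6

Round 1 — N14 at 130 > 120; N29 at 110 > 90. N14, N29 snap.
  N14 sheds 130 kN to N2, N22, N4, N5: 32 each (2 lost).
    N2: 60+32 = 92 > 90
    N22: 100+32 = 132 ≤ 150
    N4: 70+32 = 102 ≤ 110
    N5: 40+32 = 72 ≤ 100
  N29 sheds 110 kN to N2, N6: 55 each.
    N2: 92+55 = 147 > 90
    N6: 50+55 = 105 ≤ 120
Round 2 — N2 snaps.
  N2 sheds 147 kN to N5: 147 each.
    N5: 72+147 = 219 > 100
Round 3 — N5 snaps.
  N5 sheds 219 kN to N22: 219 each.
    N22: 132+219 = 351 > 150
Round 4 — N22 snaps.
  N22 sheds 351 kN: no online neighbours, lost.
No further breaks.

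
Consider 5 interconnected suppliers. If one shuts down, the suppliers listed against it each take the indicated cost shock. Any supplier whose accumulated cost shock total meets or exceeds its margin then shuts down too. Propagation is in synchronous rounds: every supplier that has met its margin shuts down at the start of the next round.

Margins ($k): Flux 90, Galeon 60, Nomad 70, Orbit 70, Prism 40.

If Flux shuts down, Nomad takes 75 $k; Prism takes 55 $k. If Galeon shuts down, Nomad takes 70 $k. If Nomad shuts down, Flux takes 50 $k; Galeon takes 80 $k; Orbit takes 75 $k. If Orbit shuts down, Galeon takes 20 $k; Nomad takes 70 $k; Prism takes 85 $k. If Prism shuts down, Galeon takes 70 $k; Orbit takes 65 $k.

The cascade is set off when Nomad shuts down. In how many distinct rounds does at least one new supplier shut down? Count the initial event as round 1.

Round 1 — Nomad shuts down (initial).
  Flux: +50 → 50 < 90
  Galeon: +80 → 80 ≥ 60
  Orbit: +75 → 75 ≥ 70
Round 2 — Galeon, Orbit shut down.
  Prism: +85 → 85 ≥ 40
Round 3 — Prism shuts down.
No further shutdowns.

3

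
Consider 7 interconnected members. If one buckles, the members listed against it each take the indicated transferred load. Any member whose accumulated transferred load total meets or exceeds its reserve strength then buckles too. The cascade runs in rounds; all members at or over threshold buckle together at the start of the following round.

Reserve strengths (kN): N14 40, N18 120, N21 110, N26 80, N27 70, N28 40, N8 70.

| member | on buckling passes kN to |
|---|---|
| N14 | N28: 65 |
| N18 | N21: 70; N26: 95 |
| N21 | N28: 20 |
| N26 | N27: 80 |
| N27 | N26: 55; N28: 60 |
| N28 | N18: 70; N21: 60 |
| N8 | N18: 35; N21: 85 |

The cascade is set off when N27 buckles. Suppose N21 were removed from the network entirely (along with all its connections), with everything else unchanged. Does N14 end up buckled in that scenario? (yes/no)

no

With N21 removed:
Round 1 — N27 buckles (initial).
  N26: +55 → 55 < 80
  N28: +60 → 60 ≥ 40
Round 2 — N28 buckles.
  N18: +70 → 70 < 120
No further bucklings.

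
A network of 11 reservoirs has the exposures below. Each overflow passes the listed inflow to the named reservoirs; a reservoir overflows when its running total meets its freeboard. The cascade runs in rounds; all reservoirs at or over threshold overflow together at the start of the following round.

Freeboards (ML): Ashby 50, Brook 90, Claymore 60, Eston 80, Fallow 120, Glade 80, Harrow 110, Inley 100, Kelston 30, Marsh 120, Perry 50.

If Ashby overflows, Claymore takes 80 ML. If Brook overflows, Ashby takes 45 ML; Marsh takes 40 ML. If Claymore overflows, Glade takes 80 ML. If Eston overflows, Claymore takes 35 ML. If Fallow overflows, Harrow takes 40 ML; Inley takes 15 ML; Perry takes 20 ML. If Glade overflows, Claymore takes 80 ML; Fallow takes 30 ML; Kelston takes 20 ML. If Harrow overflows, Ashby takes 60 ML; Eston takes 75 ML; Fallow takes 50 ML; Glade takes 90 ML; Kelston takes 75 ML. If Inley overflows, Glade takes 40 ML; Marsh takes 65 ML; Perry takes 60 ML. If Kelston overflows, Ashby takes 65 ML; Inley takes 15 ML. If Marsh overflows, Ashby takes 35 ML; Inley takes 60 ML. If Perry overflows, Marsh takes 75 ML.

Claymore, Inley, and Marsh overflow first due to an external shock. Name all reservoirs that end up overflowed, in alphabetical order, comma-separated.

Round 1 — Claymore, Inley, Marsh overflow (initial).
  Ashby: +35 → 35 < 50
  Glade: +80+40 → 120 ≥ 80
  Perry: +60 → 60 ≥ 50
Round 2 — Glade, Perry overflow.
  Fallow: +30 → 30 < 120
  Kelston: +20 → 20 < 30
No further overflows.

Claymore, Glade, Inley, Marsh, Perry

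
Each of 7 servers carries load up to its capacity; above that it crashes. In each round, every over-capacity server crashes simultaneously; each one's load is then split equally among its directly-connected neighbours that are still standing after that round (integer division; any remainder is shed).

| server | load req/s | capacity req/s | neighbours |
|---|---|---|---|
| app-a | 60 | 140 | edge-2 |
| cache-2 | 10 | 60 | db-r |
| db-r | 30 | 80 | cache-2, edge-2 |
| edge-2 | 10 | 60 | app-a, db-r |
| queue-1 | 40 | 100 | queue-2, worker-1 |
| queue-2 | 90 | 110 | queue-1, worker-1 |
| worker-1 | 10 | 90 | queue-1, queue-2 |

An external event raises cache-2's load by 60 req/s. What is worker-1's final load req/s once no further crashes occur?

Round 1 — cache-2 at 70 > 60. cache-2 crashes.
  cache-2 sheds 70 req/s to db-r: 70 each.
    db-r: 30+70 = 100 > 80
Round 2 — db-r crashes.
  db-r sheds 100 req/s to edge-2: 100 each.
    edge-2: 10+100 = 110 > 60
Round 3 — edge-2 crashes.
  edge-2 sheds 110 req/s to app-a: 110 each.
    app-a: 60+110 = 170 > 140
Round 4 — app-a crashes.
  app-a sheds 170 req/s: no online neighbours, lost.
No further crashes.

10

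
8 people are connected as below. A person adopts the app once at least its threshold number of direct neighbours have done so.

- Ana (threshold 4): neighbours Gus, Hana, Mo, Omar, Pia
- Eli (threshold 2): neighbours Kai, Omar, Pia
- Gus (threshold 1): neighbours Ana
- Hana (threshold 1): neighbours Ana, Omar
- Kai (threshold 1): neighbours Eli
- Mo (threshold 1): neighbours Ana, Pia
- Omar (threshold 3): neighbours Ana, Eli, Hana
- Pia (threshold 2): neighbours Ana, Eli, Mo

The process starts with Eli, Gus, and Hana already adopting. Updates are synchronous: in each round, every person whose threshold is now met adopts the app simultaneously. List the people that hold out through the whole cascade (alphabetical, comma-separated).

Round 1 — Eli, Gus, Hana adopt the app (initial).
Round 2 — checking thresholds:
  Ana: 2 of 5 neighbours < 4, below threshold.
  Kai: 1 of 1 neighbours ≥ 1, adopts the app.
  Omar: 2 of 3 neighbours < 3, below threshold.
  Pia: 1 of 3 neighbours < 2, below threshold.
Round 3 — no new adoptions; cascade stops.

Ana, Mo, Omar, Pia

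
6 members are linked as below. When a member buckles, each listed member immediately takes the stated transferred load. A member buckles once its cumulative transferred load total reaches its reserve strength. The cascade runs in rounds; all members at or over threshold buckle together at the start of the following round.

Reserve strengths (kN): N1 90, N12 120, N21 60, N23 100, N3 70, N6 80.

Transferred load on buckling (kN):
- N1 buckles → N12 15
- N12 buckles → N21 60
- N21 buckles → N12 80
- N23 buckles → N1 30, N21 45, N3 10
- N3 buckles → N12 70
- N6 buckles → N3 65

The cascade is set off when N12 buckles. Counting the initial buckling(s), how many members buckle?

2

Round 1 — N12 buckles (initial).
  N21: +60 → 60 ≥ 60
Round 2 — N21 buckles.
No further bucklings.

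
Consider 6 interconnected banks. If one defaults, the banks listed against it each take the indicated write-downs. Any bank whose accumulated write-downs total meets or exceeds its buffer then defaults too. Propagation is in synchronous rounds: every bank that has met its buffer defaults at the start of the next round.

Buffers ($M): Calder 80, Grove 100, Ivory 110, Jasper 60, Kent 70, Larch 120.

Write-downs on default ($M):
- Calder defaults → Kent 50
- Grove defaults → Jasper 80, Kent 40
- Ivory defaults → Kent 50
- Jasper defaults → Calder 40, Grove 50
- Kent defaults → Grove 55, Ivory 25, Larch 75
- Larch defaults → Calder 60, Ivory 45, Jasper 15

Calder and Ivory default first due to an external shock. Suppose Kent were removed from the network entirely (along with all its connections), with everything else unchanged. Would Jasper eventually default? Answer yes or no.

no

With Kent removed:
Round 1 — Calder, Ivory default (initial).
No further defaults.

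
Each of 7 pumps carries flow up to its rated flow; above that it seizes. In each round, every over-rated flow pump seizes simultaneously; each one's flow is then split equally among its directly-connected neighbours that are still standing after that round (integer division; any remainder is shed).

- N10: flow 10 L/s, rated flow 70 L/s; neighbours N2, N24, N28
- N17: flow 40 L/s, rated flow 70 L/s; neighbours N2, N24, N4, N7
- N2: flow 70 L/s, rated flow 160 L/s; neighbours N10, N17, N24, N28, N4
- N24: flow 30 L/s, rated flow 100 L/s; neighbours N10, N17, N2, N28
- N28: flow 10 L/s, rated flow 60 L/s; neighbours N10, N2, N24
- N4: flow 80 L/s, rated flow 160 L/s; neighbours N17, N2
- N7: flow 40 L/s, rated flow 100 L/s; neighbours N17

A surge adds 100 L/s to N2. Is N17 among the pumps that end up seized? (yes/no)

Round 1 — N2 at 170 > 160. N2 seizes.
  N2 sheds 170 L/s to N10, N17, N24, N28, N4: 34 each.
    N10: 10+34 = 44 ≤ 70
    N17: 40+34 = 74 > 70
    N24: 30+34 = 64 ≤ 100
    N28: 10+34 = 44 ≤ 60
    N4: 80+34 = 114 ≤ 160
Round 2 — N17 seizes.
  N17 sheds 74 L/s to N24, N4, N7: 24 each (2 lost).
    N24: 64+24 = 88 ≤ 100
    N4: 114+24 = 138 ≤ 160
    N7: 40+24 = 64 ≤ 100
No further seizures.

yes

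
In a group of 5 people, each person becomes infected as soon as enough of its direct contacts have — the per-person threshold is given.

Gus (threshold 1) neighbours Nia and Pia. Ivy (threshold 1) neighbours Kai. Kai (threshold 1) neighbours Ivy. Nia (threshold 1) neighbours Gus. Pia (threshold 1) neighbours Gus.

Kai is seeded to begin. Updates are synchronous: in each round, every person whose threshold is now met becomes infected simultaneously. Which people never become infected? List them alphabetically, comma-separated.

Round 1 — Kai becomes infected (initial).
Round 2 — checking thresholds:
  Ivy: 1 of 1 neighbours ≥ 1, becomes infected.
Round 3 — no new infections; cascade stops.

Gus, Nia, Pia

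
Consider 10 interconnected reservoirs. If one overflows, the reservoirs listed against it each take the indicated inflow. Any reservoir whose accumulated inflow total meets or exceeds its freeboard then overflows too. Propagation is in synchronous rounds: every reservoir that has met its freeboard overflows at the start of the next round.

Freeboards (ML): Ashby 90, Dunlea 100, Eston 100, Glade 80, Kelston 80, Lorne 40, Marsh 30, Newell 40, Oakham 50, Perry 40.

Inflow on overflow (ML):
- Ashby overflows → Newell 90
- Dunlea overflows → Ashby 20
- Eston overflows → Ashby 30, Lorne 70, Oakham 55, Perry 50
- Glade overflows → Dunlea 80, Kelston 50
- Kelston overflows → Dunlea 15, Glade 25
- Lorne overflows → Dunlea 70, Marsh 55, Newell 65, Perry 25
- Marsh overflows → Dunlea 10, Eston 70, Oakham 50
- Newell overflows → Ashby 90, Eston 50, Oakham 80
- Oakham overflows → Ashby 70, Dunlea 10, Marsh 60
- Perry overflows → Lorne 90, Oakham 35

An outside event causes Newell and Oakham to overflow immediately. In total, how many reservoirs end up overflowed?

Round 1 — Newell, Oakham overflow (initial).
  Ashby: +90+70 → 160 ≥ 90
  Dunlea: +10 → 10 < 100
  Eston: +50 → 50 < 100
  Marsh: +60 → 60 ≥ 30
Round 2 — Ashby, Marsh overflow.
  Dunlea: +10 → 20 < 100
  Eston: +70 → 120 ≥ 100
Round 3 — Eston overflows.
  Lorne: +70 → 70 ≥ 40
  Perry: +50 → 50 ≥ 40
Round 4 — Lorne, Perry overflow.
  Dunlea: +70 → 90 < 100
No further overflows.

7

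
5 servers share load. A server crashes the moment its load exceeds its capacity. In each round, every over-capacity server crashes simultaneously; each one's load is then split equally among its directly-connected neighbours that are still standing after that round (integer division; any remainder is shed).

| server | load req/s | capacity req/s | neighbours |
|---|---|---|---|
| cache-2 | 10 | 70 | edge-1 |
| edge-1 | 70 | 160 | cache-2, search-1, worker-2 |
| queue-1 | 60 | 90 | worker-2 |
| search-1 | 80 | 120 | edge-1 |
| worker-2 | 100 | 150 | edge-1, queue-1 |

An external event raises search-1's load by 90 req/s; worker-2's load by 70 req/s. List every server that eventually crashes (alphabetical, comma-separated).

Round 1 — search-1 at 170 > 120; worker-2 at 170 > 150. search-1, worker-2 crash.
  search-1 sheds 170 req/s to edge-1: 170 each.
    edge-1: 70+170 = 240 > 160
  worker-2 sheds 170 req/s to edge-1, queue-1: 85 each.
    edge-1: 240+85 = 325 > 160
    queue-1: 60+85 = 145 > 90
Round 2 — edge-1, queue-1 crash.
  edge-1 sheds 325 req/s to cache-2: 325 each.
    cache-2: 10+325 = 335 > 70
  queue-1 sheds 145 req/s: no online neighbours, lost.
Round 3 — cache-2 crashes.
  cache-2 sheds 335 req/s: no online neighbours, lost.
No further crashes.

cache-2, edge-1, queue-1, search-1, worker-2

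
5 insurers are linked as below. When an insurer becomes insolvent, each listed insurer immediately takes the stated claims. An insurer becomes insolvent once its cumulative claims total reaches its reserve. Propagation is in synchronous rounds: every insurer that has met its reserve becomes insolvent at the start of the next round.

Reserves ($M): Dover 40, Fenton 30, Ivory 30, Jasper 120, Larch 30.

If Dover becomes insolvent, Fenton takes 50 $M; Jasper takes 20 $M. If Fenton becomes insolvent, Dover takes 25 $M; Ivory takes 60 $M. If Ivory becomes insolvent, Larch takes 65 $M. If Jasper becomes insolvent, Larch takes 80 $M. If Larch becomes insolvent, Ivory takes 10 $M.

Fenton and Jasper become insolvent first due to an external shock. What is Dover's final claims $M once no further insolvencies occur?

25

Round 1 — Fenton, Jasper become insolvent (initial).
  Dover: +25 → 25 < 40
  Ivory: +60 → 60 ≥ 30
  Larch: +80 → 80 ≥ 30
Round 2 — Ivory, Larch become insolvent.
No further insolvencies.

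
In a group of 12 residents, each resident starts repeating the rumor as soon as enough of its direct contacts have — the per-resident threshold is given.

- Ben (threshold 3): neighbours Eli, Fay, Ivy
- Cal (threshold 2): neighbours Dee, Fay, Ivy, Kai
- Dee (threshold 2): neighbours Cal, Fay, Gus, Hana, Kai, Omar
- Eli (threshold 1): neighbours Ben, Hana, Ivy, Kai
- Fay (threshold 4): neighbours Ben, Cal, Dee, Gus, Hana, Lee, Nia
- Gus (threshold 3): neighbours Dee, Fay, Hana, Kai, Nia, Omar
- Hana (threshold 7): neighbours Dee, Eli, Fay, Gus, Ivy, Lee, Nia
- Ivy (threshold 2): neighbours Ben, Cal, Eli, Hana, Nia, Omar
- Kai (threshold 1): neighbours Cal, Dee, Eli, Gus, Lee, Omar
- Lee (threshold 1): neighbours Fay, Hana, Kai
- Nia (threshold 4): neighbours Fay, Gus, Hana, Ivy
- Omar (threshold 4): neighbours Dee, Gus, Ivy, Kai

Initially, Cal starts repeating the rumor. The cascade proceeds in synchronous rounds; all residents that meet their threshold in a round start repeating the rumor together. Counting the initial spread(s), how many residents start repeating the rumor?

Round 1 — Cal starts repeating the rumor (initial).
Round 2 — checking thresholds:
  Dee: 1 of 6 neighbours < 2, holds.
  Fay: 1 of 7 neighbours < 4, holds.
  Ivy: 1 of 6 neighbours < 2, holds.
  Kai: 1 of 6 neighbours ≥ 1, starts repeating the rumor.
Round 3 — checking thresholds:
  Dee: 2 of 6 neighbours ≥ 2, starts repeating the rumor.
  Eli: 1 of 4 neighbours ≥ 1, starts repeating the rumor.
  Fay: 1 of 7 neighbours < 4, holds.
  Gus: 1 of 6 neighbours < 3, holds.
  Ivy: 1 of 6 neighbours < 2, holds.
  Lee: 1 of 3 neighbours ≥ 1, starts repeating the rumor.
  Omar: 1 of 4 neighbours < 4, holds.
Round 4 — checking thresholds:
  Ben: 1 of 3 neighbours < 3, holds.
  Fay: 3 of 7 neighbours < 4, holds.
  Gus: 2 of 6 neighbours < 3, holds.
  Hana: 3 of 7 neighbours < 7, holds.
  Ivy: 2 of 6 neighbours ≥ 2, starts repeating the rumor.
  Omar: 2 of 4 neighbours < 4, holds.
Round 5 — no new spreads; cascade stops.

6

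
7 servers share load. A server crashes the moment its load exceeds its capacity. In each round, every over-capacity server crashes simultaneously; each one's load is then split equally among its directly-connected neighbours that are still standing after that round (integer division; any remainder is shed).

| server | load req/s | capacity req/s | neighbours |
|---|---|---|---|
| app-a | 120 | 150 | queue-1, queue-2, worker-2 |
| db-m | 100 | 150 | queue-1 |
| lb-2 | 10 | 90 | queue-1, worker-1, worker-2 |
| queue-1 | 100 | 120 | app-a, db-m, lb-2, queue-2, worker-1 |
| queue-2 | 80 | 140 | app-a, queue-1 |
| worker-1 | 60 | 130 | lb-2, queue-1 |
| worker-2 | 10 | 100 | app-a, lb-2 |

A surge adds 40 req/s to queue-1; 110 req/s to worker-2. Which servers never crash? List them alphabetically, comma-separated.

Round 1 — queue-1 at 140 > 120; worker-2 at 120 > 100. queue-1, worker-2 crash.
  queue-1 sheds 140 req/s to app-a, db-m, lb-2, queue-2, worker-1: 28 each.
    app-a: 120+28 = 148 ≤ 150
    db-m: 100+28 = 128 ≤ 150
    lb-2: 10+28 = 38 ≤ 90
    queue-2: 80+28 = 108 ≤ 140
    worker-1: 60+28 = 88 ≤ 130
  worker-2 sheds 120 req/s to app-a, lb-2: 60 each.
    app-a: 148+60 = 208 > 150
    lb-2: 38+60 = 98 > 90
Round 2 — app-a, lb-2 crash.
  app-a sheds 208 req/s to queue-2: 208 each.
    queue-2: 108+208 = 316 > 140
  lb-2 sheds 98 req/s to worker-1: 98 each.
    worker-1: 88+98 = 186 > 130
Round 3 — queue-2, worker-1 crash.
  queue-2 sheds 316 req/s: no online neighbours, lost.
  worker-1 sheds 186 req/s: no online neighbours, lost.
No further crashes.

db-m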